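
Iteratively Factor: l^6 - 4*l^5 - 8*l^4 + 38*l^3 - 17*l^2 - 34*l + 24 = (l - 4)*(l^5 - 8*l^3 + 6*l^2 + 7*l - 6) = (l - 4)*(l + 3)*(l^4 - 3*l^3 + l^2 + 3*l - 2) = (l - 4)*(l + 1)*(l + 3)*(l^3 - 4*l^2 + 5*l - 2) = (l - 4)*(l - 1)*(l + 1)*(l + 3)*(l^2 - 3*l + 2) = (l - 4)*(l - 2)*(l - 1)*(l + 1)*(l + 3)*(l - 1)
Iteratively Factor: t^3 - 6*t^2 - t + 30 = (t - 5)*(t^2 - t - 6) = (t - 5)*(t + 2)*(t - 3)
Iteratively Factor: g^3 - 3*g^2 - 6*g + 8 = (g - 1)*(g^2 - 2*g - 8) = (g - 1)*(g + 2)*(g - 4)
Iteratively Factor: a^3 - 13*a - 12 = (a + 3)*(a^2 - 3*a - 4) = (a + 1)*(a + 3)*(a - 4)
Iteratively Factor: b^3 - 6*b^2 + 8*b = (b - 4)*(b^2 - 2*b) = b*(b - 4)*(b - 2)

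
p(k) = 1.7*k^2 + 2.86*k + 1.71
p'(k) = 3.4*k + 2.86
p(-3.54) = 12.89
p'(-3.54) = -9.18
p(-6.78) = 60.47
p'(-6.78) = -20.19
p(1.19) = 7.52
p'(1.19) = 6.91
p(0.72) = 4.65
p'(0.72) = 5.31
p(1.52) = 9.98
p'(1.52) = 8.03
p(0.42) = 3.21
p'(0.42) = 4.29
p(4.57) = 50.28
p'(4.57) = 18.40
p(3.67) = 35.10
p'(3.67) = 15.34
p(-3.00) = 8.43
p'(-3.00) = -7.34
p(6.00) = 80.07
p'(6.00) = 23.26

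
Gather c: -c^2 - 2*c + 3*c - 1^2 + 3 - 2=-c^2 + c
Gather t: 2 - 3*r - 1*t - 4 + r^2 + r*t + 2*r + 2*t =r^2 - r + t*(r + 1) - 2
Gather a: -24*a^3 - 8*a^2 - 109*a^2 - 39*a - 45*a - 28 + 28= -24*a^3 - 117*a^2 - 84*a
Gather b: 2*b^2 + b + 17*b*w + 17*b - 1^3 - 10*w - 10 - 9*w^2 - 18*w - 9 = 2*b^2 + b*(17*w + 18) - 9*w^2 - 28*w - 20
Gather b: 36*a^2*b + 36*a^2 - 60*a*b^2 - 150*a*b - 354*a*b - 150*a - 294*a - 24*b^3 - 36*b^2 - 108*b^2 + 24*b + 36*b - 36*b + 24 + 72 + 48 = 36*a^2 - 444*a - 24*b^3 + b^2*(-60*a - 144) + b*(36*a^2 - 504*a + 24) + 144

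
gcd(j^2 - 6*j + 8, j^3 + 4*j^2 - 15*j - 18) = 1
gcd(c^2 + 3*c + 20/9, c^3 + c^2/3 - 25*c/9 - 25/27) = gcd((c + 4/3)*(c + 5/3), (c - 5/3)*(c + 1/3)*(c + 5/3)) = c + 5/3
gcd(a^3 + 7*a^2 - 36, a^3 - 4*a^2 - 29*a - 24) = a + 3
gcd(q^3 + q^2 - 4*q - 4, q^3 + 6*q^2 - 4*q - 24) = q^2 - 4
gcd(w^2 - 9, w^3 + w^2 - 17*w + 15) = w - 3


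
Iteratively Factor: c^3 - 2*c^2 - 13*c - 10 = (c - 5)*(c^2 + 3*c + 2) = (c - 5)*(c + 1)*(c + 2)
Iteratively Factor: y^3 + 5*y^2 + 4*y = (y)*(y^2 + 5*y + 4) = y*(y + 1)*(y + 4)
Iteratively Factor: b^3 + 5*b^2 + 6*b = (b + 2)*(b^2 + 3*b) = (b + 2)*(b + 3)*(b)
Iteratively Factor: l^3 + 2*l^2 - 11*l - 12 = (l - 3)*(l^2 + 5*l + 4) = (l - 3)*(l + 4)*(l + 1)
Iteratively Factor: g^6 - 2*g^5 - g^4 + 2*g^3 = (g)*(g^5 - 2*g^4 - g^3 + 2*g^2) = g*(g + 1)*(g^4 - 3*g^3 + 2*g^2) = g^2*(g + 1)*(g^3 - 3*g^2 + 2*g) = g^2*(g - 2)*(g + 1)*(g^2 - g) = g^2*(g - 2)*(g - 1)*(g + 1)*(g)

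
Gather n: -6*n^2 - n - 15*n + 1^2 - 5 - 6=-6*n^2 - 16*n - 10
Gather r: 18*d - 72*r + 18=18*d - 72*r + 18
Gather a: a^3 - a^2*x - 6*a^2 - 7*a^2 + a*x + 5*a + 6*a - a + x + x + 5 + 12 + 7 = a^3 + a^2*(-x - 13) + a*(x + 10) + 2*x + 24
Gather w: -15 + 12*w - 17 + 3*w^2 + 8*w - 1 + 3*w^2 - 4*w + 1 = 6*w^2 + 16*w - 32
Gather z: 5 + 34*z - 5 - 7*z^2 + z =-7*z^2 + 35*z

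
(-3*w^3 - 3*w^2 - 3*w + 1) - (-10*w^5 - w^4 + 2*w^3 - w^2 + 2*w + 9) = 10*w^5 + w^4 - 5*w^3 - 2*w^2 - 5*w - 8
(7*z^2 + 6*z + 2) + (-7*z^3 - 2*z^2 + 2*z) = -7*z^3 + 5*z^2 + 8*z + 2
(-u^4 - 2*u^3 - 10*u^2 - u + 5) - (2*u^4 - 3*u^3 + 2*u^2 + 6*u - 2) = -3*u^4 + u^3 - 12*u^2 - 7*u + 7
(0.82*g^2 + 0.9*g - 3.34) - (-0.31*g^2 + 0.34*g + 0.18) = 1.13*g^2 + 0.56*g - 3.52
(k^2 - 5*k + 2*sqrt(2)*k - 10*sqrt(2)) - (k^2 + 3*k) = -8*k + 2*sqrt(2)*k - 10*sqrt(2)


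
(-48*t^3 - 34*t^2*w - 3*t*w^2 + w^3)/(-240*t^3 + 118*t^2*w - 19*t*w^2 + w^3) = (6*t^2 + 5*t*w + w^2)/(30*t^2 - 11*t*w + w^2)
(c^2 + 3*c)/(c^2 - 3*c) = (c + 3)/(c - 3)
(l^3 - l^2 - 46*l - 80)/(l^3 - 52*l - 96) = (l + 5)/(l + 6)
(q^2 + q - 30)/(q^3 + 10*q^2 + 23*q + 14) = (q^2 + q - 30)/(q^3 + 10*q^2 + 23*q + 14)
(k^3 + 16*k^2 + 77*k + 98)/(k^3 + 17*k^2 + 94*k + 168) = (k^2 + 9*k + 14)/(k^2 + 10*k + 24)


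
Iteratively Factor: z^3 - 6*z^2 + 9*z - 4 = (z - 4)*(z^2 - 2*z + 1) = (z - 4)*(z - 1)*(z - 1)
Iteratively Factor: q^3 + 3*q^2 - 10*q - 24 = (q + 2)*(q^2 + q - 12) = (q + 2)*(q + 4)*(q - 3)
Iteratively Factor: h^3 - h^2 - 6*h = (h + 2)*(h^2 - 3*h) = h*(h + 2)*(h - 3)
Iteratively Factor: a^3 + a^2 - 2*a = (a + 2)*(a^2 - a) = (a - 1)*(a + 2)*(a)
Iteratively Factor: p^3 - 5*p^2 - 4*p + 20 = (p - 2)*(p^2 - 3*p - 10) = (p - 5)*(p - 2)*(p + 2)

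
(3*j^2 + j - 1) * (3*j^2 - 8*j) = 9*j^4 - 21*j^3 - 11*j^2 + 8*j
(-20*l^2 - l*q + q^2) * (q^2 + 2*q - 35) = -20*l^2*q^2 - 40*l^2*q + 700*l^2 - l*q^3 - 2*l*q^2 + 35*l*q + q^4 + 2*q^3 - 35*q^2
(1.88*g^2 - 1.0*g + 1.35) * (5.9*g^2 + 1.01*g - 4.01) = 11.092*g^4 - 4.0012*g^3 - 0.583799999999999*g^2 + 5.3735*g - 5.4135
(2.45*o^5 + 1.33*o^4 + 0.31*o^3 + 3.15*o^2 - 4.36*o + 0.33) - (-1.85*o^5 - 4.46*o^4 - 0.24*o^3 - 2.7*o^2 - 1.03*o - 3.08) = 4.3*o^5 + 5.79*o^4 + 0.55*o^3 + 5.85*o^2 - 3.33*o + 3.41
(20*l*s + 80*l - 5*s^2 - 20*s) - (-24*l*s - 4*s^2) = 44*l*s + 80*l - s^2 - 20*s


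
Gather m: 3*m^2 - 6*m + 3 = 3*m^2 - 6*m + 3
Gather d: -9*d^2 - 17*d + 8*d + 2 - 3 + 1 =-9*d^2 - 9*d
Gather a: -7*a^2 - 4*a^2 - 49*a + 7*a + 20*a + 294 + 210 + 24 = -11*a^2 - 22*a + 528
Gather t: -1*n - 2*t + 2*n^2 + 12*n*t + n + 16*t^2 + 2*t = 2*n^2 + 12*n*t + 16*t^2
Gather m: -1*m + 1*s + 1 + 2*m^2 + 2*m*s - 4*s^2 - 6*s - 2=2*m^2 + m*(2*s - 1) - 4*s^2 - 5*s - 1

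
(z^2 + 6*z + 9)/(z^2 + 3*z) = (z + 3)/z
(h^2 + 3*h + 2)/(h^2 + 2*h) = (h + 1)/h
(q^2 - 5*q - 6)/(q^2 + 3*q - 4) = (q^2 - 5*q - 6)/(q^2 + 3*q - 4)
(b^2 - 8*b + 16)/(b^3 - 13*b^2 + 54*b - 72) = (b - 4)/(b^2 - 9*b + 18)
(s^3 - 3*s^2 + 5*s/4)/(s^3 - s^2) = (s^2 - 3*s + 5/4)/(s*(s - 1))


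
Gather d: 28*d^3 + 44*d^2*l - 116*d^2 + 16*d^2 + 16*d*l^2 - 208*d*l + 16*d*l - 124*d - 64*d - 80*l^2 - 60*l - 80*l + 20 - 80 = 28*d^3 + d^2*(44*l - 100) + d*(16*l^2 - 192*l - 188) - 80*l^2 - 140*l - 60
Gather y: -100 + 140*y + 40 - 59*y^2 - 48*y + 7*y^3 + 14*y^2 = 7*y^3 - 45*y^2 + 92*y - 60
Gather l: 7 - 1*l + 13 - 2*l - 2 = 18 - 3*l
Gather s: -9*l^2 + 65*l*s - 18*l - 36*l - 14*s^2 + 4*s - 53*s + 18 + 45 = -9*l^2 - 54*l - 14*s^2 + s*(65*l - 49) + 63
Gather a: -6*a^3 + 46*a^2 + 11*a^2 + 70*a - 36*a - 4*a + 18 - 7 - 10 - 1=-6*a^3 + 57*a^2 + 30*a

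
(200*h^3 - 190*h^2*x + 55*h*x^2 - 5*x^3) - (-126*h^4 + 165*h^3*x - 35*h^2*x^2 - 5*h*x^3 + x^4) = 126*h^4 - 165*h^3*x + 200*h^3 + 35*h^2*x^2 - 190*h^2*x + 5*h*x^3 + 55*h*x^2 - x^4 - 5*x^3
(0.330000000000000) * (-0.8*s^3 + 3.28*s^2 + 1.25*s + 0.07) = -0.264*s^3 + 1.0824*s^2 + 0.4125*s + 0.0231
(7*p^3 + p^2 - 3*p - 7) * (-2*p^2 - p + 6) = -14*p^5 - 9*p^4 + 47*p^3 + 23*p^2 - 11*p - 42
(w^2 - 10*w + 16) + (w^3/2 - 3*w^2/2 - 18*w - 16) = w^3/2 - w^2/2 - 28*w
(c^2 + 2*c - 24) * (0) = 0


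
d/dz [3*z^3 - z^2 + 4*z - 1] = 9*z^2 - 2*z + 4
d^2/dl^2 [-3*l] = 0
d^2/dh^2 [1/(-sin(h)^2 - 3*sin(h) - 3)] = (4*sin(h)^4 + 9*sin(h)^3 - 9*sin(h)^2 - 27*sin(h) - 12)/(sin(h)^2 + 3*sin(h) + 3)^3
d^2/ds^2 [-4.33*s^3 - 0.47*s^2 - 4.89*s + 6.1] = -25.98*s - 0.94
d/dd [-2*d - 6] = -2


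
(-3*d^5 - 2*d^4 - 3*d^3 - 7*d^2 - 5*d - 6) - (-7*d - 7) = -3*d^5 - 2*d^4 - 3*d^3 - 7*d^2 + 2*d + 1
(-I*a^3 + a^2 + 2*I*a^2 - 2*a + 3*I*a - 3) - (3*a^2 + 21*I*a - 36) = -I*a^3 - 2*a^2 + 2*I*a^2 - 2*a - 18*I*a + 33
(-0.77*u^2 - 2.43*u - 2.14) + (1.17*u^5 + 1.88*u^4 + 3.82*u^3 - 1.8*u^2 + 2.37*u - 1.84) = 1.17*u^5 + 1.88*u^4 + 3.82*u^3 - 2.57*u^2 - 0.0600000000000001*u - 3.98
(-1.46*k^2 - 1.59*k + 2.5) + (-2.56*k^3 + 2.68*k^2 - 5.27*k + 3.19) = -2.56*k^3 + 1.22*k^2 - 6.86*k + 5.69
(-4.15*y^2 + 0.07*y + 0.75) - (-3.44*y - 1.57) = -4.15*y^2 + 3.51*y + 2.32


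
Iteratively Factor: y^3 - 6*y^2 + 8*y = (y - 2)*(y^2 - 4*y) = y*(y - 2)*(y - 4)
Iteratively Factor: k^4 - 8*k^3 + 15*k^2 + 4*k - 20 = (k - 5)*(k^3 - 3*k^2 + 4) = (k - 5)*(k - 2)*(k^2 - k - 2) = (k - 5)*(k - 2)^2*(k + 1)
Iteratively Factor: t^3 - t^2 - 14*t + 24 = (t + 4)*(t^2 - 5*t + 6) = (t - 2)*(t + 4)*(t - 3)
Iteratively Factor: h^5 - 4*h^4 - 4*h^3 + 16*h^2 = (h - 2)*(h^4 - 2*h^3 - 8*h^2) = (h - 4)*(h - 2)*(h^3 + 2*h^2) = h*(h - 4)*(h - 2)*(h^2 + 2*h) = h^2*(h - 4)*(h - 2)*(h + 2)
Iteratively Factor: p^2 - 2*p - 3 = (p + 1)*(p - 3)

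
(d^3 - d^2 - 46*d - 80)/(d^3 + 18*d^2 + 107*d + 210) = (d^2 - 6*d - 16)/(d^2 + 13*d + 42)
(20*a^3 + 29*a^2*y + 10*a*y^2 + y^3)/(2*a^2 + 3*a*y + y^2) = (20*a^2 + 9*a*y + y^2)/(2*a + y)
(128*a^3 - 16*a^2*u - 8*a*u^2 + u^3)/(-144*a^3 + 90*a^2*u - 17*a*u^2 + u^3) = (-16*a^2 + u^2)/(18*a^2 - 9*a*u + u^2)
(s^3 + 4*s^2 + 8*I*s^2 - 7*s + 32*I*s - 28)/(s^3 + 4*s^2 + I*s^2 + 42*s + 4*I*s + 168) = (s + I)/(s - 6*I)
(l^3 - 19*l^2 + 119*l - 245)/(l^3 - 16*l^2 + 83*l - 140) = (l - 7)/(l - 4)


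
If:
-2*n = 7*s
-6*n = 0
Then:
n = 0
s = 0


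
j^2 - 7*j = j*(j - 7)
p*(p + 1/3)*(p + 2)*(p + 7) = p^4 + 28*p^3/3 + 17*p^2 + 14*p/3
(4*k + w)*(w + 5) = 4*k*w + 20*k + w^2 + 5*w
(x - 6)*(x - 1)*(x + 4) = x^3 - 3*x^2 - 22*x + 24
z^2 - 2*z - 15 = (z - 5)*(z + 3)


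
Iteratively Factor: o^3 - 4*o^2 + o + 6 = (o - 3)*(o^2 - o - 2) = (o - 3)*(o + 1)*(o - 2)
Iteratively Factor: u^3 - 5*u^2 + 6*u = (u - 3)*(u^2 - 2*u) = u*(u - 3)*(u - 2)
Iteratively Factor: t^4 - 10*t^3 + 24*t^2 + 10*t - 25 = (t + 1)*(t^3 - 11*t^2 + 35*t - 25) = (t - 5)*(t + 1)*(t^2 - 6*t + 5) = (t - 5)*(t - 1)*(t + 1)*(t - 5)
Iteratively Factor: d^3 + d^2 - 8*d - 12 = (d - 3)*(d^2 + 4*d + 4) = (d - 3)*(d + 2)*(d + 2)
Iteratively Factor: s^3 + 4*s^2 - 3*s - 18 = (s + 3)*(s^2 + s - 6) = (s + 3)^2*(s - 2)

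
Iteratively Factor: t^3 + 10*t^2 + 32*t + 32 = (t + 2)*(t^2 + 8*t + 16) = (t + 2)*(t + 4)*(t + 4)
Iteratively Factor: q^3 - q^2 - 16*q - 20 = (q + 2)*(q^2 - 3*q - 10) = (q + 2)^2*(q - 5)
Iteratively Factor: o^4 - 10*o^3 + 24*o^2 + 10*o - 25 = (o - 1)*(o^3 - 9*o^2 + 15*o + 25) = (o - 1)*(o + 1)*(o^2 - 10*o + 25) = (o - 5)*(o - 1)*(o + 1)*(o - 5)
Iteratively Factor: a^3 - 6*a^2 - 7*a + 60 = (a + 3)*(a^2 - 9*a + 20) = (a - 4)*(a + 3)*(a - 5)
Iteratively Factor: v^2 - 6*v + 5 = (v - 5)*(v - 1)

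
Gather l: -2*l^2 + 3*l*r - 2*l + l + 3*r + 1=-2*l^2 + l*(3*r - 1) + 3*r + 1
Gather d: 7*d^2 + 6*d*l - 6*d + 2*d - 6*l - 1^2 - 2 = 7*d^2 + d*(6*l - 4) - 6*l - 3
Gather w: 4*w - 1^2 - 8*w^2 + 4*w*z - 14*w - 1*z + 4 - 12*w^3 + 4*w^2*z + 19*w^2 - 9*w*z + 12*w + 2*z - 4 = -12*w^3 + w^2*(4*z + 11) + w*(2 - 5*z) + z - 1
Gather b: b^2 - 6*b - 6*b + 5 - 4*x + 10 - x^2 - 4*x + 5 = b^2 - 12*b - x^2 - 8*x + 20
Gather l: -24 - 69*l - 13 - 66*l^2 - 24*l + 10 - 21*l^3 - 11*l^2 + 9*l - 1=-21*l^3 - 77*l^2 - 84*l - 28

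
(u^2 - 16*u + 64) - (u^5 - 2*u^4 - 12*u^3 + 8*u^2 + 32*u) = -u^5 + 2*u^4 + 12*u^3 - 7*u^2 - 48*u + 64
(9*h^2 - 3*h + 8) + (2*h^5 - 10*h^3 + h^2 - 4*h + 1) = 2*h^5 - 10*h^3 + 10*h^2 - 7*h + 9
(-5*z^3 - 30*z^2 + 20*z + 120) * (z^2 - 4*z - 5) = -5*z^5 - 10*z^4 + 165*z^3 + 190*z^2 - 580*z - 600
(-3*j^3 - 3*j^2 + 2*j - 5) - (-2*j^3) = -j^3 - 3*j^2 + 2*j - 5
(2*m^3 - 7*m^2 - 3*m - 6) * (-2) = -4*m^3 + 14*m^2 + 6*m + 12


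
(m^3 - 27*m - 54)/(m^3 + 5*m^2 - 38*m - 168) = (m^2 + 6*m + 9)/(m^2 + 11*m + 28)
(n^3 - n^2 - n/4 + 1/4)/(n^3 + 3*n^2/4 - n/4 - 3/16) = 4*(n - 1)/(4*n + 3)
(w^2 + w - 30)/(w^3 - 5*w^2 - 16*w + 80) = (w + 6)/(w^2 - 16)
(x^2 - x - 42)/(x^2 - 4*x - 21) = (x + 6)/(x + 3)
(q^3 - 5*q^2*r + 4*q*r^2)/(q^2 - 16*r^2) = q*(q - r)/(q + 4*r)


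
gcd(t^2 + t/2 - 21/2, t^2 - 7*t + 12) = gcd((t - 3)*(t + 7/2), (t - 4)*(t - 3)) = t - 3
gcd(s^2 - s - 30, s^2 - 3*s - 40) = s + 5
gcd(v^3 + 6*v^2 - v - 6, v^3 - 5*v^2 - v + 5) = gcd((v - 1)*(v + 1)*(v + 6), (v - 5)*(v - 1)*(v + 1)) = v^2 - 1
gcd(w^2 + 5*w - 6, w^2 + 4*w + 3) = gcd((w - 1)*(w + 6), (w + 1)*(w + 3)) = 1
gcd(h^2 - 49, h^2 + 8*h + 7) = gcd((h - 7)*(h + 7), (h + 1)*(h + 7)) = h + 7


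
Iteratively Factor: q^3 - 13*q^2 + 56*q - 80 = (q - 5)*(q^2 - 8*q + 16) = (q - 5)*(q - 4)*(q - 4)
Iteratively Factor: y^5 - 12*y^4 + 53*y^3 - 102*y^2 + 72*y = (y - 3)*(y^4 - 9*y^3 + 26*y^2 - 24*y) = (y - 3)*(y - 2)*(y^3 - 7*y^2 + 12*y) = (y - 3)^2*(y - 2)*(y^2 - 4*y) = y*(y - 3)^2*(y - 2)*(y - 4)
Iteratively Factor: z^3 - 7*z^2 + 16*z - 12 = (z - 2)*(z^2 - 5*z + 6) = (z - 3)*(z - 2)*(z - 2)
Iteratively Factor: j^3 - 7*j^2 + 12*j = (j - 3)*(j^2 - 4*j) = (j - 4)*(j - 3)*(j)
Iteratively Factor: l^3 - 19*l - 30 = (l - 5)*(l^2 + 5*l + 6) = (l - 5)*(l + 3)*(l + 2)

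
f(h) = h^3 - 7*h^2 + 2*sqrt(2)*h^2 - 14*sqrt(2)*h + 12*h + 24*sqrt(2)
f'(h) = 3*h^2 - 14*h + 4*sqrt(2)*h - 14*sqrt(2) + 12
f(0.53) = 28.78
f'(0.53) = -11.38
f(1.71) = 13.41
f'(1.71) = -13.29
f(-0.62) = 36.93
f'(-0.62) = -1.47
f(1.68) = 13.81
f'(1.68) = -13.35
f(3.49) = -1.58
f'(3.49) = -0.38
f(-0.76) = 37.02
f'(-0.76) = 0.27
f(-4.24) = -84.21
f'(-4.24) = 81.51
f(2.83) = 1.13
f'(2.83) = -7.38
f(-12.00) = -2201.18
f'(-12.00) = 524.32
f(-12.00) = -2201.18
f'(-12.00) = 524.32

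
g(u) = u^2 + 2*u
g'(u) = 2*u + 2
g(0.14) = 0.30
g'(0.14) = 2.28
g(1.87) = 7.24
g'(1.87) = 5.74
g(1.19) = 3.80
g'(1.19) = 4.38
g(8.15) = 82.72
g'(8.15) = 18.30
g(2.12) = 8.73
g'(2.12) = 6.24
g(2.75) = 13.06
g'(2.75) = 7.50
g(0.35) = 0.82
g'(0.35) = 2.70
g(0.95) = 2.80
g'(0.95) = 3.90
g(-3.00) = 3.00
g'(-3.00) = -4.00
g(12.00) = 168.00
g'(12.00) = 26.00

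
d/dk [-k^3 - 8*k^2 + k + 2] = -3*k^2 - 16*k + 1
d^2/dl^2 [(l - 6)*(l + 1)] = 2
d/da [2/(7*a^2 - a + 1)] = 2*(1 - 14*a)/(7*a^2 - a + 1)^2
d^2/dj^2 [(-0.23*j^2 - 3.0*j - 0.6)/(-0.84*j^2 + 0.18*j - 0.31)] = (4.303152*j^3 + 2.180808*j^2 - 5.23152*j + 0.105406)/(0.592704*j^6 - 0.381024*j^5 + 0.737856*j^4 - 0.287064*j^3 + 0.272304*j^2 - 0.051894*j + 0.029791)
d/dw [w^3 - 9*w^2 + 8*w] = 3*w^2 - 18*w + 8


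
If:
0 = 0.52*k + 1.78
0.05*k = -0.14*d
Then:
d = 1.22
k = -3.42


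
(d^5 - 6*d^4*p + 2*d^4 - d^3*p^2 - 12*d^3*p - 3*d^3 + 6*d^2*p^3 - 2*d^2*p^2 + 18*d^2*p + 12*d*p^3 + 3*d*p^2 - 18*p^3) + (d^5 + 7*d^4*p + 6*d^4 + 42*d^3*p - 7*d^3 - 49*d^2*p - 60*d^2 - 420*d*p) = 2*d^5 + d^4*p + 8*d^4 - d^3*p^2 + 30*d^3*p - 10*d^3 + 6*d^2*p^3 - 2*d^2*p^2 - 31*d^2*p - 60*d^2 + 12*d*p^3 + 3*d*p^2 - 420*d*p - 18*p^3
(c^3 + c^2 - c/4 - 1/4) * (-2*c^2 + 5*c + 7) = -2*c^5 + 3*c^4 + 25*c^3/2 + 25*c^2/4 - 3*c - 7/4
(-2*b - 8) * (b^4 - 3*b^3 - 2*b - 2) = -2*b^5 - 2*b^4 + 24*b^3 + 4*b^2 + 20*b + 16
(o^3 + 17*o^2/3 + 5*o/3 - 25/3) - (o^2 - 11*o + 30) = o^3 + 14*o^2/3 + 38*o/3 - 115/3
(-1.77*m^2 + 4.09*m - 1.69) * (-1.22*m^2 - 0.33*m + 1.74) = 2.1594*m^4 - 4.4057*m^3 - 2.3677*m^2 + 7.6743*m - 2.9406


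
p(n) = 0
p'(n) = 0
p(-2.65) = 0.00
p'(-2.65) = 0.00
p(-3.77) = 0.00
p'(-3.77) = 0.00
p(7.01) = 0.00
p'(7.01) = 0.00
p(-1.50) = 0.00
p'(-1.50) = 0.00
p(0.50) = 0.00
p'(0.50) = 0.00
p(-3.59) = 0.00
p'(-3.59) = 0.00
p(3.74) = 0.00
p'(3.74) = 0.00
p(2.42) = 0.00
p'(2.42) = 0.00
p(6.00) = 0.00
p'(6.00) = 0.00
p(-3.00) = 0.00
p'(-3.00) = 0.00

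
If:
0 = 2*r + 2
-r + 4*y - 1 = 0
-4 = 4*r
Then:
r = -1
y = 0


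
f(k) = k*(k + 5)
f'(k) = 2*k + 5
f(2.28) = 16.60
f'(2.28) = 9.56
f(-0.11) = -0.54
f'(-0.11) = 4.78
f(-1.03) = -4.09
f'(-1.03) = 2.94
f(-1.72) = -5.64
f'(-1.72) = 1.56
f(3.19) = 26.13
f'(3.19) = 11.38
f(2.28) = 16.60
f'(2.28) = 9.56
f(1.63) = 10.81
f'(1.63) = 8.26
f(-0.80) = -3.36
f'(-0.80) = 3.40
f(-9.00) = 36.00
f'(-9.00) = -13.00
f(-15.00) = 150.00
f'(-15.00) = -25.00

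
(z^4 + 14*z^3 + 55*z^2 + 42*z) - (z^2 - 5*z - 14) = z^4 + 14*z^3 + 54*z^2 + 47*z + 14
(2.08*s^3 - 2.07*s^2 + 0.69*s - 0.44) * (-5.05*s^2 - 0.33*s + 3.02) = -10.504*s^5 + 9.7671*s^4 + 3.4802*s^3 - 4.2571*s^2 + 2.229*s - 1.3288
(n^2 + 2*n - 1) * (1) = n^2 + 2*n - 1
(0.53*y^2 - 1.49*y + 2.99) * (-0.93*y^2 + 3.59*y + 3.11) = -0.4929*y^4 + 3.2884*y^3 - 6.4815*y^2 + 6.1002*y + 9.2989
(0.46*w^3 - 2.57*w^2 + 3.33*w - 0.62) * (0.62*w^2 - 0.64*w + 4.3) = 0.2852*w^5 - 1.8878*w^4 + 5.6874*w^3 - 13.5666*w^2 + 14.7158*w - 2.666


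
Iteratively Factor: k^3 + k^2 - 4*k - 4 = (k + 2)*(k^2 - k - 2) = (k + 1)*(k + 2)*(k - 2)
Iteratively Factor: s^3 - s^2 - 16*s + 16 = (s + 4)*(s^2 - 5*s + 4) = (s - 1)*(s + 4)*(s - 4)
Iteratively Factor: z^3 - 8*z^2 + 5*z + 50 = (z - 5)*(z^2 - 3*z - 10) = (z - 5)^2*(z + 2)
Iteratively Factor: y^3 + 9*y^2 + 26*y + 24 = (y + 3)*(y^2 + 6*y + 8) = (y + 2)*(y + 3)*(y + 4)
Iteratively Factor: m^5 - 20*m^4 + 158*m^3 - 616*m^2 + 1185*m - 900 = (m - 5)*(m^4 - 15*m^3 + 83*m^2 - 201*m + 180) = (m - 5)*(m - 3)*(m^3 - 12*m^2 + 47*m - 60) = (m - 5)*(m - 3)^2*(m^2 - 9*m + 20) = (m - 5)^2*(m - 3)^2*(m - 4)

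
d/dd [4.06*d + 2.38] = 4.06000000000000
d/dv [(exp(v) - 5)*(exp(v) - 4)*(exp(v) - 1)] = (3*exp(2*v) - 20*exp(v) + 29)*exp(v)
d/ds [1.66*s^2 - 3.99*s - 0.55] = 3.32*s - 3.99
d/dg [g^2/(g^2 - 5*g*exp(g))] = 5*(g - 1)*exp(g)/(g - 5*exp(g))^2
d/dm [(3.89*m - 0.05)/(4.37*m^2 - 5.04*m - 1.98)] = (-16.9993*m^2 + 0.437000000000001*m - 7.9542)/(19.0969*m^4 - 44.0496*m^3 + 8.0964*m^2 + 19.9584*m + 3.9204)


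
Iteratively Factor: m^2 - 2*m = (m)*(m - 2)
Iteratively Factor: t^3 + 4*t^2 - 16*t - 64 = (t + 4)*(t^2 - 16) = (t + 4)^2*(t - 4)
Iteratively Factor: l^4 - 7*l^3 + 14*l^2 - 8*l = (l - 2)*(l^3 - 5*l^2 + 4*l) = (l - 4)*(l - 2)*(l^2 - l) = l*(l - 4)*(l - 2)*(l - 1)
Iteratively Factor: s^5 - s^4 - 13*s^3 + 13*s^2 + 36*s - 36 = (s + 3)*(s^4 - 4*s^3 - s^2 + 16*s - 12) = (s - 2)*(s + 3)*(s^3 - 2*s^2 - 5*s + 6) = (s - 2)*(s - 1)*(s + 3)*(s^2 - s - 6) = (s - 3)*(s - 2)*(s - 1)*(s + 3)*(s + 2)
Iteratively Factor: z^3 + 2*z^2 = (z)*(z^2 + 2*z) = z^2*(z + 2)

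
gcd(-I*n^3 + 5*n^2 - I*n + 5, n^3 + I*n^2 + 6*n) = 1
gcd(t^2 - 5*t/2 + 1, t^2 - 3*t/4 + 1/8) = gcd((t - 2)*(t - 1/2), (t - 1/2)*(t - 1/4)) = t - 1/2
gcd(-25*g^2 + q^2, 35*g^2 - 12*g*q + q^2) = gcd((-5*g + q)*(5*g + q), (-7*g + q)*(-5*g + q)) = -5*g + q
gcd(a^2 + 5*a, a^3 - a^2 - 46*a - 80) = a + 5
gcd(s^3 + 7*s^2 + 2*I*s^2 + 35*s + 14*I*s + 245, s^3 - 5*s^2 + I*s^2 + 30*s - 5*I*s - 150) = s - 5*I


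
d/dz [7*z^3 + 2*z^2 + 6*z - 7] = 21*z^2 + 4*z + 6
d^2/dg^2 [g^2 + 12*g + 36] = 2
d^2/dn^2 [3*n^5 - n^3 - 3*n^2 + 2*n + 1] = 60*n^3 - 6*n - 6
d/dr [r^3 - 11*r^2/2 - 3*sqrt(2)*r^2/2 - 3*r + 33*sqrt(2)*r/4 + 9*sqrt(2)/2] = 3*r^2 - 11*r - 3*sqrt(2)*r - 3 + 33*sqrt(2)/4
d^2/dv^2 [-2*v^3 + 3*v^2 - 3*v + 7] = 6 - 12*v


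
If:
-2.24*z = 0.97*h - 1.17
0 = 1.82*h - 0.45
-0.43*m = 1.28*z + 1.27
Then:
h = 0.25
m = -4.19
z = 0.42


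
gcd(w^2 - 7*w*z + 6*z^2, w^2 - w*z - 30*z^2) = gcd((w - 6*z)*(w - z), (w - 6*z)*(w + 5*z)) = -w + 6*z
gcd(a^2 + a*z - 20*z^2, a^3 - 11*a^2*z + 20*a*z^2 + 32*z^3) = -a + 4*z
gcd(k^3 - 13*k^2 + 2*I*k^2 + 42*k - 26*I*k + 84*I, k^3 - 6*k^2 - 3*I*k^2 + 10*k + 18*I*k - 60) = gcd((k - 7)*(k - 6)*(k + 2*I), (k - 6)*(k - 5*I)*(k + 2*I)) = k^2 + k*(-6 + 2*I) - 12*I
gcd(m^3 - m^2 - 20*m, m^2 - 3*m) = m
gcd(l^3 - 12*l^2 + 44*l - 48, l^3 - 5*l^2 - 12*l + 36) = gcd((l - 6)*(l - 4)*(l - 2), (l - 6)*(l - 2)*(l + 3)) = l^2 - 8*l + 12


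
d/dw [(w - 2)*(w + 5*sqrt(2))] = 2*w - 2 + 5*sqrt(2)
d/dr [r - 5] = 1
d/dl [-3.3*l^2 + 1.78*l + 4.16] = 1.78 - 6.6*l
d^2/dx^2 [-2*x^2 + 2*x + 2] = -4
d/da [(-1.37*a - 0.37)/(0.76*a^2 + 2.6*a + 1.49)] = (1.0412*a^2 + 0.5624*a - 1.0793)/(0.5776*a^4 + 3.952*a^3 + 9.0248*a^2 + 7.748*a + 2.2201)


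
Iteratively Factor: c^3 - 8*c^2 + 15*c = (c)*(c^2 - 8*c + 15) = c*(c - 5)*(c - 3)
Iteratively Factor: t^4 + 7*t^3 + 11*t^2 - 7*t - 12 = (t + 3)*(t^3 + 4*t^2 - t - 4) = (t + 3)*(t + 4)*(t^2 - 1) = (t - 1)*(t + 3)*(t + 4)*(t + 1)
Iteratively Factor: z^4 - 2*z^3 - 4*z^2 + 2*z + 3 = (z + 1)*(z^3 - 3*z^2 - z + 3) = (z - 1)*(z + 1)*(z^2 - 2*z - 3) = (z - 3)*(z - 1)*(z + 1)*(z + 1)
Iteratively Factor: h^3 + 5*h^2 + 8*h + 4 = (h + 1)*(h^2 + 4*h + 4) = (h + 1)*(h + 2)*(h + 2)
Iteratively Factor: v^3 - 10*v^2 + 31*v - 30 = (v - 5)*(v^2 - 5*v + 6) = (v - 5)*(v - 2)*(v - 3)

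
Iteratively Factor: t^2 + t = (t)*(t + 1)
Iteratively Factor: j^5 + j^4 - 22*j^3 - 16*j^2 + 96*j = (j + 3)*(j^4 - 2*j^3 - 16*j^2 + 32*j) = (j - 4)*(j + 3)*(j^3 + 2*j^2 - 8*j) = (j - 4)*(j - 2)*(j + 3)*(j^2 + 4*j) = j*(j - 4)*(j - 2)*(j + 3)*(j + 4)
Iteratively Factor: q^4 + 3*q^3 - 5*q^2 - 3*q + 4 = (q - 1)*(q^3 + 4*q^2 - q - 4) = (q - 1)*(q + 1)*(q^2 + 3*q - 4) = (q - 1)*(q + 1)*(q + 4)*(q - 1)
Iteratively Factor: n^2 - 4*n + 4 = (n - 2)*(n - 2)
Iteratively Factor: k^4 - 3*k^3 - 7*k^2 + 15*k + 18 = (k - 3)*(k^3 - 7*k - 6) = (k - 3)*(k + 2)*(k^2 - 2*k - 3) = (k - 3)^2*(k + 2)*(k + 1)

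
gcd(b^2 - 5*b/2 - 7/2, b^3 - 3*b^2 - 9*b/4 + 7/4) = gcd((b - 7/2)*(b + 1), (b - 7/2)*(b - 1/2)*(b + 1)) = b^2 - 5*b/2 - 7/2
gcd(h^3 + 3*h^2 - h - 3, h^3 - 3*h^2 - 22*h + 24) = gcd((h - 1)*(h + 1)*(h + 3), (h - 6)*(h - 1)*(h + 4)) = h - 1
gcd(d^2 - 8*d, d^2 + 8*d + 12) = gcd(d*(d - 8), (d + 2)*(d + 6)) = 1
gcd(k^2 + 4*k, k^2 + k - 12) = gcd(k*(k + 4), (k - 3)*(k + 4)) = k + 4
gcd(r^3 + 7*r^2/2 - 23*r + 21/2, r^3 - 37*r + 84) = r^2 + 4*r - 21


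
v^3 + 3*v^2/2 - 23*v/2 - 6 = (v - 3)*(v + 1/2)*(v + 4)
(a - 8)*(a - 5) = a^2 - 13*a + 40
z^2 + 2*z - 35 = (z - 5)*(z + 7)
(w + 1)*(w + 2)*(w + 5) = w^3 + 8*w^2 + 17*w + 10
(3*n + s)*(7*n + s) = 21*n^2 + 10*n*s + s^2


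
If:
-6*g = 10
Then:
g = -5/3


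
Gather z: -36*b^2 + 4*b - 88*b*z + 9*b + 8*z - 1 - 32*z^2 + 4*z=-36*b^2 + 13*b - 32*z^2 + z*(12 - 88*b) - 1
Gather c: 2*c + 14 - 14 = 2*c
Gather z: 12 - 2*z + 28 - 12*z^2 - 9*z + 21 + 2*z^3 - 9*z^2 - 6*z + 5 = 2*z^3 - 21*z^2 - 17*z + 66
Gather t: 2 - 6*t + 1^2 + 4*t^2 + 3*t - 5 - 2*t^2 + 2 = 2*t^2 - 3*t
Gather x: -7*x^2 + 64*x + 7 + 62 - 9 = -7*x^2 + 64*x + 60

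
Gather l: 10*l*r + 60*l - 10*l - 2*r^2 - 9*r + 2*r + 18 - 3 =l*(10*r + 50) - 2*r^2 - 7*r + 15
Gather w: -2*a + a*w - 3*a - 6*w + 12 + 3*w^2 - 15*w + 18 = -5*a + 3*w^2 + w*(a - 21) + 30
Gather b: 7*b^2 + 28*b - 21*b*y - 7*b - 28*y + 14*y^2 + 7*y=7*b^2 + b*(21 - 21*y) + 14*y^2 - 21*y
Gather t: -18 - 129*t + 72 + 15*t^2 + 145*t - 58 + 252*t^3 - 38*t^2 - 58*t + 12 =252*t^3 - 23*t^2 - 42*t + 8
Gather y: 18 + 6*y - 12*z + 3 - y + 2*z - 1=5*y - 10*z + 20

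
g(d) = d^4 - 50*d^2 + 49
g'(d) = 4*d^3 - 100*d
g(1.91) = -120.10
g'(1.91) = -163.13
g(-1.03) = -2.92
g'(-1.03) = 98.63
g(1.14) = -14.29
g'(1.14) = -108.07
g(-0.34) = 43.23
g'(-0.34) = 33.84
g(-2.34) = -194.80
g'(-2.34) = 182.75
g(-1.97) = -129.98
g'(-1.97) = 166.42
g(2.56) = -235.73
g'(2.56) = -188.89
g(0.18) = 47.38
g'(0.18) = -17.98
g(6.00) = -455.00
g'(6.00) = 264.00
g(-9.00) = 2560.00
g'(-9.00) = -2016.00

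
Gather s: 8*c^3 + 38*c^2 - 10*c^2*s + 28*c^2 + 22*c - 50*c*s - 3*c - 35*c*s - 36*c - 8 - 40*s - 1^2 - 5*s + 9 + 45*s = 8*c^3 + 66*c^2 - 17*c + s*(-10*c^2 - 85*c)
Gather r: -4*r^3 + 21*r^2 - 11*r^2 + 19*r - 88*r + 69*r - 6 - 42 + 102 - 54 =-4*r^3 + 10*r^2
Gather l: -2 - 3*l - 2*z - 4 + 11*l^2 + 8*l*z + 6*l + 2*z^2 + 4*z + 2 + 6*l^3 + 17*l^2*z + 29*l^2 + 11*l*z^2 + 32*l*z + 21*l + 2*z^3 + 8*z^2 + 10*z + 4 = 6*l^3 + l^2*(17*z + 40) + l*(11*z^2 + 40*z + 24) + 2*z^3 + 10*z^2 + 12*z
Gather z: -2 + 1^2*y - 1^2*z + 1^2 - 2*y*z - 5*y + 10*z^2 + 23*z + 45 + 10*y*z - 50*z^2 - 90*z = -4*y - 40*z^2 + z*(8*y - 68) + 44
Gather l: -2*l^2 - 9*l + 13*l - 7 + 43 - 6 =-2*l^2 + 4*l + 30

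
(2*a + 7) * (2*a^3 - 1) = 4*a^4 + 14*a^3 - 2*a - 7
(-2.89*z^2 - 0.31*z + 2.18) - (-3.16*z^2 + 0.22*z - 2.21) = 0.27*z^2 - 0.53*z + 4.39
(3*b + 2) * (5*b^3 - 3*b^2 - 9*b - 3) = 15*b^4 + b^3 - 33*b^2 - 27*b - 6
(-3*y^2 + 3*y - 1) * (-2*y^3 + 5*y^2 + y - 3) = 6*y^5 - 21*y^4 + 14*y^3 + 7*y^2 - 10*y + 3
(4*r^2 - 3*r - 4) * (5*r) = 20*r^3 - 15*r^2 - 20*r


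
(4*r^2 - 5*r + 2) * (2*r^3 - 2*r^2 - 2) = 8*r^5 - 18*r^4 + 14*r^3 - 12*r^2 + 10*r - 4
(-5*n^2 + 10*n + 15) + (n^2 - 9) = -4*n^2 + 10*n + 6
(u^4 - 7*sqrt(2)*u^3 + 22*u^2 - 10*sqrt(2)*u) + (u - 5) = u^4 - 7*sqrt(2)*u^3 + 22*u^2 - 10*sqrt(2)*u + u - 5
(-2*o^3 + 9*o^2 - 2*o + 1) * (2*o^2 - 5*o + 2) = -4*o^5 + 28*o^4 - 53*o^3 + 30*o^2 - 9*o + 2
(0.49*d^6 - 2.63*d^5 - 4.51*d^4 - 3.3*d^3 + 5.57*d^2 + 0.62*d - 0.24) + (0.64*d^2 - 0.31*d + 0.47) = 0.49*d^6 - 2.63*d^5 - 4.51*d^4 - 3.3*d^3 + 6.21*d^2 + 0.31*d + 0.23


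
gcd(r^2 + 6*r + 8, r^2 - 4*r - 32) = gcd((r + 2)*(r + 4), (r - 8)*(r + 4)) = r + 4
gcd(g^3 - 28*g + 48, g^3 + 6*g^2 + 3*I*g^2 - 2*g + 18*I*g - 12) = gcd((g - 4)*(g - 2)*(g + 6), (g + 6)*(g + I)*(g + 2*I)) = g + 6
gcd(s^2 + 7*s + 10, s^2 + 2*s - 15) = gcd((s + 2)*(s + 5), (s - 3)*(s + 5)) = s + 5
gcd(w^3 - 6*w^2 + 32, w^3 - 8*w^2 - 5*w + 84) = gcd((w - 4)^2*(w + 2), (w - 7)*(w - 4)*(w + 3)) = w - 4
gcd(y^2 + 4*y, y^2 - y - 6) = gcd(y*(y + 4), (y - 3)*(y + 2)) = 1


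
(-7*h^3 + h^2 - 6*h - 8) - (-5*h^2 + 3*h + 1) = -7*h^3 + 6*h^2 - 9*h - 9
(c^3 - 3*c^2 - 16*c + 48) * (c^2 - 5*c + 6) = c^5 - 8*c^4 + 5*c^3 + 110*c^2 - 336*c + 288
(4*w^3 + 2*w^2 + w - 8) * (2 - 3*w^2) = -12*w^5 - 6*w^4 + 5*w^3 + 28*w^2 + 2*w - 16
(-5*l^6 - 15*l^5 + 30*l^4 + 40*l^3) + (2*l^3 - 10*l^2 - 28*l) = -5*l^6 - 15*l^5 + 30*l^4 + 42*l^3 - 10*l^2 - 28*l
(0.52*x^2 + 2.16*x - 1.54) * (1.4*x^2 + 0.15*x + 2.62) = 0.728*x^4 + 3.102*x^3 - 0.4696*x^2 + 5.4282*x - 4.0348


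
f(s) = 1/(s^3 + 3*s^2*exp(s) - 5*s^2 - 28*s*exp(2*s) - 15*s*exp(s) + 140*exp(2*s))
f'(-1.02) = -0.11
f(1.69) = 0.00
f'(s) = (-3*s^2*exp(s) - 3*s^2 + 56*s*exp(2*s) + 9*s*exp(s) + 10*s - 252*exp(2*s) + 15*exp(s))/(s^3 + 3*s^2*exp(s) - 5*s^2 - 28*s*exp(2*s) - 15*s*exp(s) + 140*exp(2*s))^2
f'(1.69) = -0.00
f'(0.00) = -0.01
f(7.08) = -0.00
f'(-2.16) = -0.07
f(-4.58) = -0.01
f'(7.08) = 0.00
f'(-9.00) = 0.00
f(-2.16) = -0.04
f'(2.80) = -0.00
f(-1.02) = 0.04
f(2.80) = 0.00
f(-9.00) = 0.00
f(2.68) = 0.00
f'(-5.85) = -0.00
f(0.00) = 0.01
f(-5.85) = -0.00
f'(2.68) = -0.00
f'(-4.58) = -0.00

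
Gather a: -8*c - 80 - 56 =-8*c - 136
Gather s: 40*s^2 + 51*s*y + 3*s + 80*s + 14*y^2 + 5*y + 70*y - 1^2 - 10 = 40*s^2 + s*(51*y + 83) + 14*y^2 + 75*y - 11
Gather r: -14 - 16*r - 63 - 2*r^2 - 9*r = -2*r^2 - 25*r - 77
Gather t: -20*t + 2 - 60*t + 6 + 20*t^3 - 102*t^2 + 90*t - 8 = 20*t^3 - 102*t^2 + 10*t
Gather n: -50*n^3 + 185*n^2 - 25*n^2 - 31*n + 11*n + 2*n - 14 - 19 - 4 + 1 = -50*n^3 + 160*n^2 - 18*n - 36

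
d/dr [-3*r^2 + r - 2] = 1 - 6*r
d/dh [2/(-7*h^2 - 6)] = 28*h/(7*h^2 + 6)^2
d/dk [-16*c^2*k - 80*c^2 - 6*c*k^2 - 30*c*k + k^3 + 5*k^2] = -16*c^2 - 12*c*k - 30*c + 3*k^2 + 10*k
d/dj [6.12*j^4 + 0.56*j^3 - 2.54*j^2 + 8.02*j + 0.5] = 24.48*j^3 + 1.68*j^2 - 5.08*j + 8.02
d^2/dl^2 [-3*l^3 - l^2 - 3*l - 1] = -18*l - 2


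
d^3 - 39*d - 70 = (d - 7)*(d + 2)*(d + 5)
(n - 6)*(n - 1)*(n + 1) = n^3 - 6*n^2 - n + 6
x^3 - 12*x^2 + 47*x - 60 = (x - 5)*(x - 4)*(x - 3)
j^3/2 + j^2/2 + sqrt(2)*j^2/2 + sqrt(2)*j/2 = j*(j/2 + sqrt(2)/2)*(j + 1)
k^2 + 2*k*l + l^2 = (k + l)^2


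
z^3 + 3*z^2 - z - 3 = (z - 1)*(z + 1)*(z + 3)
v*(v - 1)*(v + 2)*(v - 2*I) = v^4 + v^3 - 2*I*v^3 - 2*v^2 - 2*I*v^2 + 4*I*v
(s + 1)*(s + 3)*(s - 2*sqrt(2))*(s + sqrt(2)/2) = s^4 - 3*sqrt(2)*s^3/2 + 4*s^3 - 6*sqrt(2)*s^2 + s^2 - 8*s - 9*sqrt(2)*s/2 - 6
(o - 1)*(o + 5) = o^2 + 4*o - 5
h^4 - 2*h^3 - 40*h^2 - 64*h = h*(h - 8)*(h + 2)*(h + 4)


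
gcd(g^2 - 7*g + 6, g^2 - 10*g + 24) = g - 6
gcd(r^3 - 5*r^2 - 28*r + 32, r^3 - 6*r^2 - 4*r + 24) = 1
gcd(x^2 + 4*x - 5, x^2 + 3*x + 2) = 1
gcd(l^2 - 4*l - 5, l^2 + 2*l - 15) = 1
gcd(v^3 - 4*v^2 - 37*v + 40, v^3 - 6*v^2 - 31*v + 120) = v^2 - 3*v - 40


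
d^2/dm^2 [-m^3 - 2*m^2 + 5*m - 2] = -6*m - 4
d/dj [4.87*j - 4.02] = 4.87000000000000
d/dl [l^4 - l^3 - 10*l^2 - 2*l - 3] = 4*l^3 - 3*l^2 - 20*l - 2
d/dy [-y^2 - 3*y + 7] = -2*y - 3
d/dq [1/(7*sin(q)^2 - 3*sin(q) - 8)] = (3 - 14*sin(q))*cos(q)/(-7*sin(q)^2 + 3*sin(q) + 8)^2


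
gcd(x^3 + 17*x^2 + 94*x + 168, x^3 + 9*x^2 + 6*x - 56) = x^2 + 11*x + 28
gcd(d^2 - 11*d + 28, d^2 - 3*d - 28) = d - 7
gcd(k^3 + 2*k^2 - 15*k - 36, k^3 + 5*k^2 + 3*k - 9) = k^2 + 6*k + 9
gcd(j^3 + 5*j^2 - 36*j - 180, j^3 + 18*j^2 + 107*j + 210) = j^2 + 11*j + 30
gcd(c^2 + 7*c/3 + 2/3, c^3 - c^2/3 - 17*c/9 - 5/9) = c + 1/3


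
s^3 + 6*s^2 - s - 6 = (s - 1)*(s + 1)*(s + 6)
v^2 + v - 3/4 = (v - 1/2)*(v + 3/2)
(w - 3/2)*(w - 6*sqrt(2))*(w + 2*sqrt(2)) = w^3 - 4*sqrt(2)*w^2 - 3*w^2/2 - 24*w + 6*sqrt(2)*w + 36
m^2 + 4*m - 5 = (m - 1)*(m + 5)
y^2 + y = y*(y + 1)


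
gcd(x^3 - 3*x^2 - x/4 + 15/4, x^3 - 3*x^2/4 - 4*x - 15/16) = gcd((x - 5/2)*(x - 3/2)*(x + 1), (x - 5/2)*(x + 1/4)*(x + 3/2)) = x - 5/2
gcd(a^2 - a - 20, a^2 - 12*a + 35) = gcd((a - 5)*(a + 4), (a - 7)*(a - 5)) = a - 5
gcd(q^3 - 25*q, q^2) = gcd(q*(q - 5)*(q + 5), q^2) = q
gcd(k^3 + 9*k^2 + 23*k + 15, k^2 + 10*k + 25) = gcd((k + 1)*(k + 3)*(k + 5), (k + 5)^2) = k + 5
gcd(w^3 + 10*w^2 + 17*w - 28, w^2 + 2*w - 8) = w + 4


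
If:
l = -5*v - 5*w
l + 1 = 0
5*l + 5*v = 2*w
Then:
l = -1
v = 27/35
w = -4/7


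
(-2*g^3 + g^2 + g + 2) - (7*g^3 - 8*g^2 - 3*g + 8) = -9*g^3 + 9*g^2 + 4*g - 6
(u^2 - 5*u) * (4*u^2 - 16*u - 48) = 4*u^4 - 36*u^3 + 32*u^2 + 240*u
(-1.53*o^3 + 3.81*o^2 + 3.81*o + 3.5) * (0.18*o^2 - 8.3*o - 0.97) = -0.2754*o^5 + 13.3848*o^4 - 29.4531*o^3 - 34.6887*o^2 - 32.7457*o - 3.395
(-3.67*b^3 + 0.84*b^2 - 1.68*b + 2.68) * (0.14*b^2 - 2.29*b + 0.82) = -0.5138*b^5 + 8.5219*b^4 - 5.1682*b^3 + 4.9112*b^2 - 7.5148*b + 2.1976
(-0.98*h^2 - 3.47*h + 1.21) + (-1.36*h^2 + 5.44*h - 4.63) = -2.34*h^2 + 1.97*h - 3.42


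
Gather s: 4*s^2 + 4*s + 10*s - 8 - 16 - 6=4*s^2 + 14*s - 30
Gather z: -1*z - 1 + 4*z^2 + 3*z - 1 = 4*z^2 + 2*z - 2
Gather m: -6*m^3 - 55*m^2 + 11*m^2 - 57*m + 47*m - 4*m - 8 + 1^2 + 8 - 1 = -6*m^3 - 44*m^2 - 14*m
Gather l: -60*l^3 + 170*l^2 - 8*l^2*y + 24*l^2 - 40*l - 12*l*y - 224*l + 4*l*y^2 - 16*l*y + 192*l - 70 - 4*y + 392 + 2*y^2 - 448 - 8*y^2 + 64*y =-60*l^3 + l^2*(194 - 8*y) + l*(4*y^2 - 28*y - 72) - 6*y^2 + 60*y - 126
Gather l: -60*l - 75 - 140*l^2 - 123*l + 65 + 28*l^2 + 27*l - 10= -112*l^2 - 156*l - 20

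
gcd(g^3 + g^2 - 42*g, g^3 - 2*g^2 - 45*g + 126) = g^2 + g - 42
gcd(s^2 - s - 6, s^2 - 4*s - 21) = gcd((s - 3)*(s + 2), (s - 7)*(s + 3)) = 1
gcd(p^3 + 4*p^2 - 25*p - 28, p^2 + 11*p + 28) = p + 7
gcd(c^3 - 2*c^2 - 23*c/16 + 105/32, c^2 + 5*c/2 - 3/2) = 1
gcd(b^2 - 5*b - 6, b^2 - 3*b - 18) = b - 6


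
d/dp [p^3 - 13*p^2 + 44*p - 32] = 3*p^2 - 26*p + 44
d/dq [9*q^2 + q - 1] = 18*q + 1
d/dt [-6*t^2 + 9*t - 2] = 9 - 12*t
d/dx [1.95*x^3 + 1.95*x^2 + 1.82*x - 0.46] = 5.85*x^2 + 3.9*x + 1.82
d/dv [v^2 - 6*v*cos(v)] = 6*v*sin(v) + 2*v - 6*cos(v)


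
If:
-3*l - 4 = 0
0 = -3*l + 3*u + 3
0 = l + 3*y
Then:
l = -4/3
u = -7/3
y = 4/9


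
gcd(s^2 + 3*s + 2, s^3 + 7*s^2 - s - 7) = s + 1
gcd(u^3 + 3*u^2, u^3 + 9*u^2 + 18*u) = u^2 + 3*u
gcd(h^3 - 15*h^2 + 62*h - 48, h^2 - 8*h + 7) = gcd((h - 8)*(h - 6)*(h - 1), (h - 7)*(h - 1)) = h - 1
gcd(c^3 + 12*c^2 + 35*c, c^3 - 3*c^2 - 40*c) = c^2 + 5*c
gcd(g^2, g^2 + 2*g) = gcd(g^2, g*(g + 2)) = g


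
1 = 1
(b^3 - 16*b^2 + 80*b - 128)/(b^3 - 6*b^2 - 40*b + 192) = (b - 4)/(b + 6)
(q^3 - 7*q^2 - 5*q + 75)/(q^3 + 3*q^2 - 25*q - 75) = (q - 5)/(q + 5)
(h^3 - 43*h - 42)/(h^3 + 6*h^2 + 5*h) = (h^2 - h - 42)/(h*(h + 5))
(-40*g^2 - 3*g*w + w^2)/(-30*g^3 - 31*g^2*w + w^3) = (-8*g + w)/(-6*g^2 - 5*g*w + w^2)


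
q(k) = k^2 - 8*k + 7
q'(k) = 2*k - 8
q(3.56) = -8.81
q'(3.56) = -0.88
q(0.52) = 3.11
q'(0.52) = -6.96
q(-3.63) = 49.22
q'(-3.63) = -15.26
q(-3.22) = 43.13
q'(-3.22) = -14.44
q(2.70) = -7.31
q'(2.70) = -2.60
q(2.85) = -7.68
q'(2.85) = -2.30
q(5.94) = -5.24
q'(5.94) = 3.88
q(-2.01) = 27.12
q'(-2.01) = -12.02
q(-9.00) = 160.00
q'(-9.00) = -26.00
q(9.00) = 16.00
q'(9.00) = 10.00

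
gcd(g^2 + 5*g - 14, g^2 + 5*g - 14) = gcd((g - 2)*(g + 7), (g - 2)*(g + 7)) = g^2 + 5*g - 14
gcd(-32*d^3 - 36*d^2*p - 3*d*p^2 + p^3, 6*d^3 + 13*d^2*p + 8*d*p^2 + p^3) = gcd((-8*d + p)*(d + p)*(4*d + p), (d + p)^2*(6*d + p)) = d + p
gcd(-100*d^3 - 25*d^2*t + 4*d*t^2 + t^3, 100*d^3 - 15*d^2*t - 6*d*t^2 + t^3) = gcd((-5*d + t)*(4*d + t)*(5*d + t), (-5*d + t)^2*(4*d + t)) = -20*d^2 - d*t + t^2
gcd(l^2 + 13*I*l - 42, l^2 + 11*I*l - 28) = l + 7*I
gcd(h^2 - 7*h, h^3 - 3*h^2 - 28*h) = h^2 - 7*h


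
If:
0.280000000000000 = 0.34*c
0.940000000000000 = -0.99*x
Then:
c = 0.82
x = -0.95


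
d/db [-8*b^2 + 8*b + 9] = 8 - 16*b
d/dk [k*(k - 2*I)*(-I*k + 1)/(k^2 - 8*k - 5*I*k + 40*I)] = (-I*k^4 + k^3*(-10 + 16*I) + k^2*(128 + 7*I) - 80*I*k + 80)/(k^4 + k^3*(-16 - 10*I) + k^2*(39 + 160*I) + k*(400 - 640*I) - 1600)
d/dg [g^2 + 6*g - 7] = 2*g + 6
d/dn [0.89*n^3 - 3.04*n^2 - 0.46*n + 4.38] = 2.67*n^2 - 6.08*n - 0.46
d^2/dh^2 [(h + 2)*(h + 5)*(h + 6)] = 6*h + 26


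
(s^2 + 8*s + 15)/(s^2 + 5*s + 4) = (s^2 + 8*s + 15)/(s^2 + 5*s + 4)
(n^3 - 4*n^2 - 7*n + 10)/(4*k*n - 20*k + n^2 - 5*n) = (n^2 + n - 2)/(4*k + n)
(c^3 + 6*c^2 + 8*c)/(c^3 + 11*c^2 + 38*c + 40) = c/(c + 5)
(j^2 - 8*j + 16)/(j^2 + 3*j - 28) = (j - 4)/(j + 7)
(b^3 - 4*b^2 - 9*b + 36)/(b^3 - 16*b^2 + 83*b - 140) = (b^2 - 9)/(b^2 - 12*b + 35)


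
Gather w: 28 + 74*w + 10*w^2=10*w^2 + 74*w + 28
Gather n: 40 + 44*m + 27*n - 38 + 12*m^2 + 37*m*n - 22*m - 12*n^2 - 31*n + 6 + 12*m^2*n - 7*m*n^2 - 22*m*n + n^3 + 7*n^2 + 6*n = 12*m^2 + 22*m + n^3 + n^2*(-7*m - 5) + n*(12*m^2 + 15*m + 2) + 8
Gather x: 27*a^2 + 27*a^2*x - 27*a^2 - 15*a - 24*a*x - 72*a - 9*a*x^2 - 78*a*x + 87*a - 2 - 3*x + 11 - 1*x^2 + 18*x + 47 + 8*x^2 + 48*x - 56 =x^2*(7 - 9*a) + x*(27*a^2 - 102*a + 63)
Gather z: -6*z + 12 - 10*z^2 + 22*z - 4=-10*z^2 + 16*z + 8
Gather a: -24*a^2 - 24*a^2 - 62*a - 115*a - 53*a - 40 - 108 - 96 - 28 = -48*a^2 - 230*a - 272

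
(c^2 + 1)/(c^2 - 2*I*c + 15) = (c^2 + 1)/(c^2 - 2*I*c + 15)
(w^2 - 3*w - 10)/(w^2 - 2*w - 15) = (w + 2)/(w + 3)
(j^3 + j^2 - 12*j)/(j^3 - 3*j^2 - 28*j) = (j - 3)/(j - 7)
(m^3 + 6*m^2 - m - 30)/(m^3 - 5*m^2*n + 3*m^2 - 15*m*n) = (m^2 + 3*m - 10)/(m*(m - 5*n))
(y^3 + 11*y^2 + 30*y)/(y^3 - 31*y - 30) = y*(y + 6)/(y^2 - 5*y - 6)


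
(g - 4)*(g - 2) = g^2 - 6*g + 8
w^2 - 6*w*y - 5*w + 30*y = (w - 5)*(w - 6*y)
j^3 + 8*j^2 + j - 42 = (j - 2)*(j + 3)*(j + 7)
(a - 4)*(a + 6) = a^2 + 2*a - 24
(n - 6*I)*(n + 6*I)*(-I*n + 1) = -I*n^3 + n^2 - 36*I*n + 36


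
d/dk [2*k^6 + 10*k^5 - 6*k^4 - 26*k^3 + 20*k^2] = 2*k*(6*k^4 + 25*k^3 - 12*k^2 - 39*k + 20)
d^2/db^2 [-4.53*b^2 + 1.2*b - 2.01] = -9.06000000000000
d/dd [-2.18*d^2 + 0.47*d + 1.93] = 0.47 - 4.36*d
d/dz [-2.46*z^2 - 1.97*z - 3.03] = -4.92*z - 1.97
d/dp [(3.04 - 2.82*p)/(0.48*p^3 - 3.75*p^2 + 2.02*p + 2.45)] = (2.7072*p^3 - 14.9526*p^2 + 22.8*p - 13.0498)/(0.2304*p^6 - 3.6*p^5 + 16.0017*p^4 - 12.798*p^3 - 14.2946*p^2 + 9.898*p + 6.0025)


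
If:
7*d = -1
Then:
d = -1/7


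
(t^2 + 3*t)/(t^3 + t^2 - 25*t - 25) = t*(t + 3)/(t^3 + t^2 - 25*t - 25)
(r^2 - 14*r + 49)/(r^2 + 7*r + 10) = (r^2 - 14*r + 49)/(r^2 + 7*r + 10)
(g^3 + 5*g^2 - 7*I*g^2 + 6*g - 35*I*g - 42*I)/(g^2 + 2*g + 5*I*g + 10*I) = (g^2 + g*(3 - 7*I) - 21*I)/(g + 5*I)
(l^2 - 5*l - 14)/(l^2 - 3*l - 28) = (l + 2)/(l + 4)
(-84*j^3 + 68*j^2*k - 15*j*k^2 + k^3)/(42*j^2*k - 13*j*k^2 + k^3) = (-2*j + k)/k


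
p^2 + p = p*(p + 1)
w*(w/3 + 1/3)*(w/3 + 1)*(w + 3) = w^4/9 + 7*w^3/9 + 5*w^2/3 + w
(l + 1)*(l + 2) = l^2 + 3*l + 2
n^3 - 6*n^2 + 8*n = n*(n - 4)*(n - 2)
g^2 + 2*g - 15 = (g - 3)*(g + 5)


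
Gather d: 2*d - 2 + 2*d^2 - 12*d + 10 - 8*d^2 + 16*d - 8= -6*d^2 + 6*d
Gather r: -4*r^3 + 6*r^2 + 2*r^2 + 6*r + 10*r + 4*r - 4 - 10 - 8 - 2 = -4*r^3 + 8*r^2 + 20*r - 24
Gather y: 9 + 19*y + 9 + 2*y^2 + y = 2*y^2 + 20*y + 18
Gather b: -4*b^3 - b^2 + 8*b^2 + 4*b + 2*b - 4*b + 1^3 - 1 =-4*b^3 + 7*b^2 + 2*b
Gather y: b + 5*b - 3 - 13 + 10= 6*b - 6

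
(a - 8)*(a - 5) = a^2 - 13*a + 40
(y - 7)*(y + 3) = y^2 - 4*y - 21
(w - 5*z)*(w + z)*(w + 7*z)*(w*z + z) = w^4*z + 3*w^3*z^2 + w^3*z - 33*w^2*z^3 + 3*w^2*z^2 - 35*w*z^4 - 33*w*z^3 - 35*z^4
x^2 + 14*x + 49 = (x + 7)^2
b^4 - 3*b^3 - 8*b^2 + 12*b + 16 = (b - 4)*(b - 2)*(b + 1)*(b + 2)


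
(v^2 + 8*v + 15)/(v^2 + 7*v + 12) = (v + 5)/(v + 4)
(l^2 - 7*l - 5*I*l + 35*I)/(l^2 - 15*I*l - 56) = (-l^2 + 7*l + 5*I*l - 35*I)/(-l^2 + 15*I*l + 56)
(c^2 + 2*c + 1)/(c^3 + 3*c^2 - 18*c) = (c^2 + 2*c + 1)/(c*(c^2 + 3*c - 18))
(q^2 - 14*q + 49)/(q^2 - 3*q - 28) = (q - 7)/(q + 4)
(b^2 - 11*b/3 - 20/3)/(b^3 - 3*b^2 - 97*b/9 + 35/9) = 3*(3*b + 4)/(9*b^2 + 18*b - 7)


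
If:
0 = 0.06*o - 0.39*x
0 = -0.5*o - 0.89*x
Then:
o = 0.00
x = 0.00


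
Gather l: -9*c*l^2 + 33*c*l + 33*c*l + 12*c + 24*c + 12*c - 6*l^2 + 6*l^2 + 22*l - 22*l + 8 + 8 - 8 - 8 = -9*c*l^2 + 66*c*l + 48*c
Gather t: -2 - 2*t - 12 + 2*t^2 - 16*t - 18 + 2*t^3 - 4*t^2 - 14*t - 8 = 2*t^3 - 2*t^2 - 32*t - 40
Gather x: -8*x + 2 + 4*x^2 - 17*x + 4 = 4*x^2 - 25*x + 6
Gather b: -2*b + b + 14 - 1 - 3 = 10 - b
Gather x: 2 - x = 2 - x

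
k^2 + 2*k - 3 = (k - 1)*(k + 3)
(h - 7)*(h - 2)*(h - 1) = h^3 - 10*h^2 + 23*h - 14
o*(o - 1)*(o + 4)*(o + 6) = o^4 + 9*o^3 + 14*o^2 - 24*o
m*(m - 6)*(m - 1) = m^3 - 7*m^2 + 6*m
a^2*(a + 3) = a^3 + 3*a^2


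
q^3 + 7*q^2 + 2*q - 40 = (q - 2)*(q + 4)*(q + 5)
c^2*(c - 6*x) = c^3 - 6*c^2*x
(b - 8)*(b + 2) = b^2 - 6*b - 16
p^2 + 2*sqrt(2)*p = p*(p + 2*sqrt(2))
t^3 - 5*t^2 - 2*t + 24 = (t - 4)*(t - 3)*(t + 2)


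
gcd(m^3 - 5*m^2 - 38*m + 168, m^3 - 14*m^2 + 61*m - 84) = m^2 - 11*m + 28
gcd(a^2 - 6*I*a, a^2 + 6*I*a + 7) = 1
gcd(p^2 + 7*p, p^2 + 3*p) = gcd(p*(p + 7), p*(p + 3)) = p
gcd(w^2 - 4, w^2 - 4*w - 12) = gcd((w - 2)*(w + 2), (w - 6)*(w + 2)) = w + 2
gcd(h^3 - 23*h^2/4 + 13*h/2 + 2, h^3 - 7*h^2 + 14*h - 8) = h^2 - 6*h + 8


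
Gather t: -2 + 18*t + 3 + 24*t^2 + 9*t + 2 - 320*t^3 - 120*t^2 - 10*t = -320*t^3 - 96*t^2 + 17*t + 3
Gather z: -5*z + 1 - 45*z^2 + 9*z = -45*z^2 + 4*z + 1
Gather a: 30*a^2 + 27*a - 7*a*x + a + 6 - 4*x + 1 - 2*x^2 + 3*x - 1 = 30*a^2 + a*(28 - 7*x) - 2*x^2 - x + 6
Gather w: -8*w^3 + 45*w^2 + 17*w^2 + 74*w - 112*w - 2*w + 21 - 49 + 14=-8*w^3 + 62*w^2 - 40*w - 14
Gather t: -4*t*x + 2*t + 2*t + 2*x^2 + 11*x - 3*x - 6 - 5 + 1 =t*(4 - 4*x) + 2*x^2 + 8*x - 10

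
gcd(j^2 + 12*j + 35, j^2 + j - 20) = j + 5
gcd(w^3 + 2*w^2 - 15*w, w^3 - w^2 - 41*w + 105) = w - 3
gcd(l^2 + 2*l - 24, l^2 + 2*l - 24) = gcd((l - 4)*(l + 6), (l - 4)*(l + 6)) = l^2 + 2*l - 24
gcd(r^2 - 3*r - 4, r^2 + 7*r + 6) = r + 1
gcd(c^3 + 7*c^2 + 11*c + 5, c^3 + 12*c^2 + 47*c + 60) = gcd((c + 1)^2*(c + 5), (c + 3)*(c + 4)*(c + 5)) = c + 5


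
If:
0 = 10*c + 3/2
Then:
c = -3/20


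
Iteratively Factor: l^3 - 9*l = (l + 3)*(l^2 - 3*l) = l*(l + 3)*(l - 3)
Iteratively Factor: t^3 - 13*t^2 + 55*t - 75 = (t - 5)*(t^2 - 8*t + 15) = (t - 5)^2*(t - 3)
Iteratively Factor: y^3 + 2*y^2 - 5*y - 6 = (y - 2)*(y^2 + 4*y + 3) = (y - 2)*(y + 3)*(y + 1)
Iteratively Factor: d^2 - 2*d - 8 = (d + 2)*(d - 4)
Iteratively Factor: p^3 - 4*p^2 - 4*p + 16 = (p - 4)*(p^2 - 4) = (p - 4)*(p - 2)*(p + 2)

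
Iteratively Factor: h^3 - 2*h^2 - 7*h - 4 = (h - 4)*(h^2 + 2*h + 1) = (h - 4)*(h + 1)*(h + 1)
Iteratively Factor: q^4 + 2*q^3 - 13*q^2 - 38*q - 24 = (q - 4)*(q^3 + 6*q^2 + 11*q + 6) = (q - 4)*(q + 2)*(q^2 + 4*q + 3) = (q - 4)*(q + 2)*(q + 3)*(q + 1)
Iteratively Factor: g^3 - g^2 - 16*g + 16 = (g - 1)*(g^2 - 16) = (g - 1)*(g + 4)*(g - 4)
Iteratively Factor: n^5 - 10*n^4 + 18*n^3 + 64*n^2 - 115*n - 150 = (n - 5)*(n^4 - 5*n^3 - 7*n^2 + 29*n + 30) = (n - 5)*(n + 1)*(n^3 - 6*n^2 - n + 30) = (n - 5)^2*(n + 1)*(n^2 - n - 6) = (n - 5)^2*(n + 1)*(n + 2)*(n - 3)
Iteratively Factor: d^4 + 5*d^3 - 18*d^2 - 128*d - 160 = (d + 4)*(d^3 + d^2 - 22*d - 40) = (d + 2)*(d + 4)*(d^2 - d - 20) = (d - 5)*(d + 2)*(d + 4)*(d + 4)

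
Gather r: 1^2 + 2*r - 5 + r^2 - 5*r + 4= r^2 - 3*r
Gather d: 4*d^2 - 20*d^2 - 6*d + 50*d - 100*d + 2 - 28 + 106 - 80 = -16*d^2 - 56*d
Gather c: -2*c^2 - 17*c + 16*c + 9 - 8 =-2*c^2 - c + 1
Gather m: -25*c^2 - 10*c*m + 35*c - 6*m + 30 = -25*c^2 + 35*c + m*(-10*c - 6) + 30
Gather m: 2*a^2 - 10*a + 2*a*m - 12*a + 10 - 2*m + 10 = 2*a^2 - 22*a + m*(2*a - 2) + 20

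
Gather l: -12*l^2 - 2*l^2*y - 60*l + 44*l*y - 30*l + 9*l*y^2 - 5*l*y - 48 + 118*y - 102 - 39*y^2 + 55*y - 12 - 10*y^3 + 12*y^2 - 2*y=l^2*(-2*y - 12) + l*(9*y^2 + 39*y - 90) - 10*y^3 - 27*y^2 + 171*y - 162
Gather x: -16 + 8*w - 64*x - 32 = 8*w - 64*x - 48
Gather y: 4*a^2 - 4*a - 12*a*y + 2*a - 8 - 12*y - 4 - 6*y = 4*a^2 - 2*a + y*(-12*a - 18) - 12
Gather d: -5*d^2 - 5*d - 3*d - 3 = -5*d^2 - 8*d - 3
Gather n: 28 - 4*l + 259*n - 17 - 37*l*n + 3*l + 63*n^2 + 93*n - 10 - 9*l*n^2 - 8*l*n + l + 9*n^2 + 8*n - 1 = n^2*(72 - 9*l) + n*(360 - 45*l)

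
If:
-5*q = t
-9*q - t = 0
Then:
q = 0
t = 0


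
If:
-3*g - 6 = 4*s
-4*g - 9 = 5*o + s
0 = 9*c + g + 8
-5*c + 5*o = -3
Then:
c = -86/97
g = -2/97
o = -721/485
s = -144/97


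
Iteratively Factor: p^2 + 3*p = (p)*(p + 3)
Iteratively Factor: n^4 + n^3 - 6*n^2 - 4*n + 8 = (n - 1)*(n^3 + 2*n^2 - 4*n - 8) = (n - 2)*(n - 1)*(n^2 + 4*n + 4) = (n - 2)*(n - 1)*(n + 2)*(n + 2)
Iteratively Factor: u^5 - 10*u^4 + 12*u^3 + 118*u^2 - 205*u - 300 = (u + 3)*(u^4 - 13*u^3 + 51*u^2 - 35*u - 100) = (u - 4)*(u + 3)*(u^3 - 9*u^2 + 15*u + 25) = (u - 5)*(u - 4)*(u + 3)*(u^2 - 4*u - 5) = (u - 5)^2*(u - 4)*(u + 3)*(u + 1)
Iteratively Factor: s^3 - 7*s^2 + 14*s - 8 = (s - 1)*(s^2 - 6*s + 8) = (s - 2)*(s - 1)*(s - 4)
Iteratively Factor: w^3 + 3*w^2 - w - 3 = (w + 1)*(w^2 + 2*w - 3) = (w + 1)*(w + 3)*(w - 1)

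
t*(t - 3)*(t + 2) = t^3 - t^2 - 6*t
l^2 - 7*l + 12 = (l - 4)*(l - 3)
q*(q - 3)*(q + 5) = q^3 + 2*q^2 - 15*q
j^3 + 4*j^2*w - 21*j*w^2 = j*(j - 3*w)*(j + 7*w)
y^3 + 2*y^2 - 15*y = y*(y - 3)*(y + 5)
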